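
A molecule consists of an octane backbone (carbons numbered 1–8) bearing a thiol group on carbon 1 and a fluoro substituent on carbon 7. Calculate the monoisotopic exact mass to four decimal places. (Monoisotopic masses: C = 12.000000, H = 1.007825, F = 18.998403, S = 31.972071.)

164.1035

Atom tally by fragment:
  HSCH2 → C:1 H:3 S:1
  CH2 → C:1 H:2
  CH2 → C:1 H:2
  CH2 → C:1 H:2
  CH2 → C:1 H:2
  CH2 → C:1 H:2
  CH(F) → C:1 H:1 F:1
  CH3 → C:1 H:3
Element totals:
  C: 8
  H: 17
  F: 1
  S: 1
Molecular formula: C8H17FS.
  M = 8(12.0) + 17(1.007825) + 18.998403 + 31.972071
    = 96.000000 + 17.133025 + 18.998403 + 31.972071 = 164.103499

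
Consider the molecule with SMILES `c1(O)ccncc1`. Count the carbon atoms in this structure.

Atom tally by fragment:
  pyridine ring core → C:5 H:5 N:1
  (− 1 ring H displaced by substituents)
  + OH → O:1 H:1
Element totals:
  C: 5
  H: 5
  N: 1
  O: 1

5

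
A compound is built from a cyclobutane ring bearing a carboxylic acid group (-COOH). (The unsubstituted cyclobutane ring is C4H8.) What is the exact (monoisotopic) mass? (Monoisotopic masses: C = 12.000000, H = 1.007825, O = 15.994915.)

100.0524

Atom tally by fragment:
  cyclobutane ring core → C:4 H:8
  (− 1 ring H displaced by substituents)
  + COOH → C:1 H:1 O:2
Element totals:
  C: 5
  H: 8
  O: 2
Molecular formula: C5H8O2.
  M = 5(12.0) + 8(1.007825) + 2(15.994915)
    = 60.000000 + 8.062600 + 31.989830 = 100.052430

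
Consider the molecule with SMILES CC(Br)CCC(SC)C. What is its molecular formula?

C7H15BrS

Atom tally by fragment:
  CH3 → C:1 H:3
  CH(Br) → C:1 H:1 Br:1
  CH2 → C:1 H:2
  CH2 → C:1 H:2
  CH(SCH3) → C:2 H:4 S:1
  CH3 → C:1 H:3
Element totals:
  C: 7
  H: 15
  Br: 1
  S: 1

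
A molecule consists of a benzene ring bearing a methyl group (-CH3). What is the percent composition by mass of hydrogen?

Atom tally by fragment:
  benzene ring core → C:6 H:6
  (− 1 ring H displaced by substituents)
  + CH3 → C:1 H:3
Element totals:
  C: 7
  H: 8
Molecular formula: C7H8.
Molar mass = 92.141 g/mol.
Mass from H: 8 × 1.008 = 8.064 g/mol.
%H = 8.064 / 92.141 × 100 = 8.75%.

8.75%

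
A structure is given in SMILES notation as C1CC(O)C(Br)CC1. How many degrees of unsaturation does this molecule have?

Atom tally by fragment:
  cyclohexane ring core → C:6 H:12
  (− 2 ring H displaced by substituents)
  + OH → O:1 H:1
  + Br → Br:1
Element totals:
  C: 6
  H: 11
  Br: 1
  O: 1
Molecular formula: C6H11BrO.
DoU = (2C + 2 + N − H − X) / 2 = (2·6 + 2 + 0 − 11 − 1) / 2 = 1.

1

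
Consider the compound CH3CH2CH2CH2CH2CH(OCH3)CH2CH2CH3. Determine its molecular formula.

Element totals:
  C: 10
  H: 22
  O: 1

C10H22O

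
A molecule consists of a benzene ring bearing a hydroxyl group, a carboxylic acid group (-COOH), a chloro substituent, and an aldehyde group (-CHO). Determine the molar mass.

Atom tally by fragment:
  benzene ring core → C:6 H:6
  (− 4 ring H displaced by substituents)
  + OH → O:1 H:1
  + COOH → C:1 H:1 O:2
  + Cl → Cl:1
  + CHO → C:1 H:1 O:1
Element totals:
  C: 8
  H: 5
  Cl: 1
  O: 4
Molecular formula: C8H5ClO4.
  M = 8(12.011) + 5(1.008) + 35.45 + 4(15.999)
    = 96.088 + 5.040 + 35.450 + 63.996 = 200.574

200.57 g/mol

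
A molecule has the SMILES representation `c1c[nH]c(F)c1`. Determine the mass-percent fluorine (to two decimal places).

22.33%

Atom tally by fragment:
  pyrrole ring core → C:4 H:5 N:1
  (− 1 ring H displaced by substituents)
  + F → F:1
Element totals:
  C: 4
  H: 4
  F: 1
  N: 1
Molecular formula: C4H4FN.
Molar mass = 85.081 g/mol.
Mass from F: 1 × 18.998 = 18.998 g/mol.
%F = 18.998 / 85.081 × 100 = 22.33%.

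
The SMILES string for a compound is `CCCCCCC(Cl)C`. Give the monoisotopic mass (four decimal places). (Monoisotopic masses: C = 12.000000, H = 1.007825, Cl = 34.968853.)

148.1019

Atom tally by fragment:
  CH3 → C:1 H:3
  CH2 → C:1 H:2
  CH2 → C:1 H:2
  CH2 → C:1 H:2
  CH2 → C:1 H:2
  CH2 → C:1 H:2
  CH(Cl) → C:1 H:1 Cl:1
  CH3 → C:1 H:3
Element totals:
  C: 8
  H: 17
  Cl: 1
Molecular formula: C8H17Cl.
  M = 8(12.0) + 17(1.007825) + 34.968853
    = 96.000000 + 17.133025 + 34.968853 = 148.101878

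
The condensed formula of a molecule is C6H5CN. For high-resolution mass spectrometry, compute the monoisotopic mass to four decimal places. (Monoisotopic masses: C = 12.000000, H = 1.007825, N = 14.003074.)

103.0422

Atom tally by fragment:
  benzene ring core → C:6 H:6
  (− 1 ring H displaced by substituents)
  + CN → C:1 N:1
Element totals:
  C: 7
  H: 5
  N: 1
Molecular formula: C7H5N.
  M = 7(12.0) + 5(1.007825) + 14.003074
    = 84.000000 + 5.039125 + 14.003074 = 103.042199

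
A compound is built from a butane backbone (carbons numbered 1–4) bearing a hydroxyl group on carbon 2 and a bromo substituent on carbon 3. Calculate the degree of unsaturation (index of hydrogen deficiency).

0

Atom tally by fragment:
  CH3 → C:1 H:3
  CH(OH) → C:1 H:2 O:1
  CH(Br) → C:1 H:1 Br:1
  CH3 → C:1 H:3
Element totals:
  C: 4
  H: 9
  Br: 1
  O: 1
Molecular formula: C4H9BrO.
DoU = (2C + 2 + N − H − X) / 2 = (2·4 + 2 + 0 − 9 − 1) / 2 = 0.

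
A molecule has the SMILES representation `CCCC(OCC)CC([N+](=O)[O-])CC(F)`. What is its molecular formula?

C10H20FNO3

Atom tally by fragment:
  CH3 → C:1 H:3
  CH2 → C:1 H:2
  CH2 → C:1 H:2
  CH(OC2H5) → C:3 H:6 O:1
  CH2 → C:1 H:2
  CH(NO2) → C:1 H:1 N:1 O:2
  CH2 → C:1 H:2
  CH2F → C:1 H:2 F:1
Element totals:
  C: 10
  H: 20
  F: 1
  N: 1
  O: 3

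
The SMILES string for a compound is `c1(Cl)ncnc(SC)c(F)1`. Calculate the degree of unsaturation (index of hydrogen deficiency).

Atom tally by fragment:
  pyrimidine ring core → C:4 H:4 N:2
  (− 3 ring H displaced by substituents)
  + Cl → Cl:1
  + SCH3 → C:1 H:3 S:1
  + F → F:1
Element totals:
  C: 5
  H: 4
  Cl: 1
  F: 1
  N: 2
  S: 1
Molecular formula: C5H4ClFN2S.
DoU = (2C + 2 + N − H − X) / 2 = (2·5 + 2 + 2 − 4 − 2) / 2 = 4.

4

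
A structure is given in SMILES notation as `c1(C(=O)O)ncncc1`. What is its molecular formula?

C5H4N2O2

Atom tally by fragment:
  pyrimidine ring core → C:4 H:4 N:2
  (− 1 ring H displaced by substituents)
  + COOH → C:1 H:1 O:2
Element totals:
  C: 5
  H: 4
  N: 2
  O: 2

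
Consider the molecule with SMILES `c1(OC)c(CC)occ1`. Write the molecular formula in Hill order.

C7H10O2

Atom tally by fragment:
  furan ring core → C:4 H:4 O:1
  (− 2 ring H displaced by substituents)
  + OCH3 → C:1 H:3 O:1
  + C2H5 → C:2 H:5
Element totals:
  C: 7
  H: 10
  O: 2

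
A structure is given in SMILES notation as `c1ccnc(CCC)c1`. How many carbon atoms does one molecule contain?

Atom tally by fragment:
  pyridine ring core → C:5 H:5 N:1
  (− 1 ring H displaced by substituents)
  + CH2CH2CH3 → C:3 H:7
Element totals:
  C: 8
  H: 11
  N: 1

8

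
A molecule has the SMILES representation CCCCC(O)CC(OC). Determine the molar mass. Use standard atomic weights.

Atom tally by fragment:
  CH3 → C:1 H:3
  CH2 → C:1 H:2
  CH2 → C:1 H:2
  CH2 → C:1 H:2
  CH(OH) → C:1 H:2 O:1
  CH2 → C:1 H:2
  CH2OCH3 → C:2 H:5 O:1
Element totals:
  C: 8
  H: 18
  O: 2
Molecular formula: C8H18O2.
  M = 8(12.011) + 18(1.008) + 2(15.999)
    = 96.088 + 18.144 + 31.998 = 146.230

146.23 g/mol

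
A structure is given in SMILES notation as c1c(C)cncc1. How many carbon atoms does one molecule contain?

Atom tally by fragment:
  pyridine ring core → C:5 H:5 N:1
  (− 1 ring H displaced by substituents)
  + CH3 → C:1 H:3
Element totals:
  C: 6
  H: 7
  N: 1

6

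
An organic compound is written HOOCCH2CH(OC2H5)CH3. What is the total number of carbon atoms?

6

Atom tally by fragment:
  HOOCCH2 → C:2 H:3 O:2
  CH(OC2H5) → C:3 H:6 O:1
  CH3 → C:1 H:3
Element totals:
  C: 6
  H: 12
  O: 3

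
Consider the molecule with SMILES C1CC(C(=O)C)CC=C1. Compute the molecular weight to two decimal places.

Atom tally by fragment:
  cyclohexene ring core → C:6 H:10
  (− 1 ring H displaced by substituents)
  + COCH3 → C:2 H:3 O:1
Element totals:
  C: 8
  H: 12
  O: 1
Molecular formula: C8H12O.
  M = 8(12.011) + 12(1.008) + 15.999
    = 96.088 + 12.096 + 15.999 = 124.183

124.18 g/mol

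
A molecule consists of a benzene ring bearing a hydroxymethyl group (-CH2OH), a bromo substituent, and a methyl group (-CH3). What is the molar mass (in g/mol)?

Atom tally by fragment:
  benzene ring core → C:6 H:6
  (− 3 ring H displaced by substituents)
  + CH2OH → C:1 H:3 O:1
  + Br → Br:1
  + CH3 → C:1 H:3
Element totals:
  C: 8
  H: 9
  Br: 1
  O: 1
Molecular formula: C8H9BrO.
  M = 8(12.011) + 9(1.008) + 79.904 + 15.999
    = 96.088 + 9.072 + 79.904 + 15.999 = 201.063

201.06 g/mol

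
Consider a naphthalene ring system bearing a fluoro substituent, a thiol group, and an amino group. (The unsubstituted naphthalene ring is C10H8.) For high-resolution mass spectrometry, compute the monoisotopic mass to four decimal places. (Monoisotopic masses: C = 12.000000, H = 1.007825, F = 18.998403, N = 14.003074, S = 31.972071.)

193.0361

Atom tally by fragment:
  naphthalene ring system core → C:10 H:8
  (− 3 ring H displaced by substituents)
  + F → F:1
  + SH → S:1 H:1
  + NH2 → N:1 H:2
Element totals:
  C: 10
  H: 8
  F: 1
  N: 1
  S: 1
Molecular formula: C10H8FNS.
  M = 10(12.0) + 8(1.007825) + 18.998403 + 14.003074 + 31.972071
    = 120.000000 + 8.062600 + 18.998403 + 14.003074 + 31.972071 = 193.036148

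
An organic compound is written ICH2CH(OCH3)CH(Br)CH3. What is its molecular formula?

C5H10BrIO

Element totals:
  C: 5
  H: 10
  Br: 1
  I: 1
  O: 1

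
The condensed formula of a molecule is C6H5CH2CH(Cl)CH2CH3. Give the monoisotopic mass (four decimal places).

Element totals:
  C: 10
  H: 13
  Cl: 1
Molecular formula: C10H13Cl.
  M = 10(12.0) + 13(1.007825) + 34.968853
    = 120.000000 + 13.101725 + 34.968853 = 168.070578

168.0706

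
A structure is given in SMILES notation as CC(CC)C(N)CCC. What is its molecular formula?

Atom tally by fragment:
  CH3 → C:1 H:3
  CH(C2H5) → C:3 H:6
  CH(NH2) → C:1 H:3 N:1
  CH2 → C:1 H:2
  CH2 → C:1 H:2
  CH3 → C:1 H:3
Element totals:
  C: 8
  H: 19
  N: 1

C8H19N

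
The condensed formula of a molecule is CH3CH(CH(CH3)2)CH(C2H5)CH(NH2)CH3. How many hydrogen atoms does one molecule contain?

Atom tally by fragment:
  CH3 → C:1 H:3
  CH(CH(CH3)2) → C:4 H:8
  CH(C2H5) → C:3 H:6
  CH(NH2) → C:1 H:3 N:1
  CH3 → C:1 H:3
Element totals:
  C: 10
  H: 23
  N: 1

23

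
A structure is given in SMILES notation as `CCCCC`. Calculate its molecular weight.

72.15 g/mol

Atom tally by fragment:
  CH3 → C:1 H:3
  CH2 → C:1 H:2
  CH2 → C:1 H:2
  CH2 → C:1 H:2
  CH3 → C:1 H:3
Element totals:
  C: 5
  H: 12
Molecular formula: C5H12.
  M = 5(12.011) + 12(1.008)
    = 60.055 + 12.096 = 72.151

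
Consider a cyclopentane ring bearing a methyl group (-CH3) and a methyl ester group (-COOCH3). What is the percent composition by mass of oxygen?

Atom tally by fragment:
  cyclopentane ring core → C:5 H:10
  (− 2 ring H displaced by substituents)
  + CH3 → C:1 H:3
  + COOCH3 → C:2 H:3 O:2
Element totals:
  C: 8
  H: 14
  O: 2
Molecular formula: C8H14O2.
Molar mass = 142.198 g/mol.
Mass from O: 2 × 15.999 = 31.998 g/mol.
%O = 31.998 / 142.198 × 100 = 22.50%.

22.50%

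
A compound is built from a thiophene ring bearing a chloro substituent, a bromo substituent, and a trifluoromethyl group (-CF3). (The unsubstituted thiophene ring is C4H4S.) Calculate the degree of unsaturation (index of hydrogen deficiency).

Atom tally by fragment:
  thiophene ring core → C:4 H:4 S:1
  (− 3 ring H displaced by substituents)
  + Cl → Cl:1
  + Br → Br:1
  + CF3 → C:1 F:3
Element totals:
  C: 5
  H: 1
  Br: 1
  Cl: 1
  F: 3
  S: 1
Molecular formula: C5HBrClF3S.
DoU = (2C + 2 + N − H − X) / 2 = (2·5 + 2 + 0 − 1 − 5) / 2 = 3.

3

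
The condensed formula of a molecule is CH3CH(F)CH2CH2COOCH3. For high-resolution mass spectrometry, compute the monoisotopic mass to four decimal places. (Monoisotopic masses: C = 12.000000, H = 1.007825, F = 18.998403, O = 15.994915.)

Element totals:
  C: 6
  H: 11
  F: 1
  O: 2
Molecular formula: C6H11FO2.
  M = 6(12.0) + 11(1.007825) + 18.998403 + 2(15.994915)
    = 72.000000 + 11.086075 + 18.998403 + 31.989830 = 134.074308

134.0743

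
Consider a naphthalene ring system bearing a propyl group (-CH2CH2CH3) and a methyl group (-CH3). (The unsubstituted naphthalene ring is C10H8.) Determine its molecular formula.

Atom tally by fragment:
  naphthalene ring system core → C:10 H:8
  (− 2 ring H displaced by substituents)
  + CH2CH2CH3 → C:3 H:7
  + CH3 → C:1 H:3
Element totals:
  C: 14
  H: 16

C14H16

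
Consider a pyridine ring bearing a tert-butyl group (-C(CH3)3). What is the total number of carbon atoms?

9

Atom tally by fragment:
  pyridine ring core → C:5 H:5 N:1
  (− 1 ring H displaced by substituents)
  + C(CH3)3 → C:4 H:9
Element totals:
  C: 9
  H: 13
  N: 1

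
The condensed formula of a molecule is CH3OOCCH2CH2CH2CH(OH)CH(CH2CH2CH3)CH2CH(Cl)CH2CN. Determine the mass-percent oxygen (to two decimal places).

Element totals:
  C: 14
  H: 24
  Cl: 1
  N: 1
  O: 3
Molecular formula: C14H24ClNO3.
Molar mass = 289.800 g/mol.
Mass from O: 3 × 15.999 = 47.997 g/mol.
%O = 47.997 / 289.800 × 100 = 16.56%.

16.56%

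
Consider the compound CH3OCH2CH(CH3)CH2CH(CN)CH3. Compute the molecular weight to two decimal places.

141.21 g/mol

Atom tally by fragment:
  CH3OCH2 → C:2 H:5 O:1
  CH(CH3) → C:2 H:4
  CH2 → C:1 H:2
  CH(CN) → C:2 H:1 N:1
  CH3 → C:1 H:3
Element totals:
  C: 8
  H: 15
  N: 1
  O: 1
Molecular formula: C8H15NO.
  M = 8(12.011) + 15(1.008) + 14.007 + 15.999
    = 96.088 + 15.120 + 14.007 + 15.999 = 141.214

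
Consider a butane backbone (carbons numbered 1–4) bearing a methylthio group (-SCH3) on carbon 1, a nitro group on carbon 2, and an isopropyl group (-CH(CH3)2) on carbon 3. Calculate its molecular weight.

Atom tally by fragment:
  CH3SCH2 → C:2 H:5 S:1
  CH(NO2) → C:1 H:1 N:1 O:2
  CH(CH(CH3)2) → C:4 H:8
  CH3 → C:1 H:3
Element totals:
  C: 8
  H: 17
  N: 1
  O: 2
  S: 1
Molecular formula: C8H17NO2S.
  M = 8(12.011) + 17(1.008) + 14.007 + 2(15.999) + 32.06
    = 96.088 + 17.136 + 14.007 + 31.998 + 32.060 = 191.289

191.29 g/mol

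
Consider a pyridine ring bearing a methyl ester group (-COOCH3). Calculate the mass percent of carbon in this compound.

61.31%

Atom tally by fragment:
  pyridine ring core → C:5 H:5 N:1
  (− 1 ring H displaced by substituents)
  + COOCH3 → C:2 H:3 O:2
Element totals:
  C: 7
  H: 7
  N: 1
  O: 2
Molecular formula: C7H7NO2.
Molar mass = 137.138 g/mol.
Mass from C: 7 × 12.011 = 84.077 g/mol.
%C = 84.077 / 137.138 × 100 = 61.31%.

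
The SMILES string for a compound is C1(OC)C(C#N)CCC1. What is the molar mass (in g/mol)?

Atom tally by fragment:
  cyclopentane ring core → C:5 H:10
  (− 2 ring H displaced by substituents)
  + OCH3 → C:1 H:3 O:1
  + CN → C:1 N:1
Element totals:
  C: 7
  H: 11
  N: 1
  O: 1
Molecular formula: C7H11NO.
  M = 7(12.011) + 11(1.008) + 14.007 + 15.999
    = 84.077 + 11.088 + 14.007 + 15.999 = 125.171

125.17 g/mol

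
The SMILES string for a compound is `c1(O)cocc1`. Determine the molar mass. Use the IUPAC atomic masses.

84.07 g/mol

Atom tally by fragment:
  furan ring core → C:4 H:4 O:1
  (− 1 ring H displaced by substituents)
  + OH → O:1 H:1
Element totals:
  C: 4
  H: 4
  O: 2
Molecular formula: C4H4O2.
  M = 4(12.011) + 4(1.008) + 2(15.999)
    = 48.044 + 4.032 + 31.998 = 84.074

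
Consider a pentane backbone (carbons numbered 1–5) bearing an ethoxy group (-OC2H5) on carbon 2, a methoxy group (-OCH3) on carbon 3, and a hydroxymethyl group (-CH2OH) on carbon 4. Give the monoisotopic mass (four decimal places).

Atom tally by fragment:
  CH3 → C:1 H:3
  CH(OC2H5) → C:3 H:6 O:1
  CH(OCH3) → C:2 H:4 O:1
  CH(CH2OH) → C:2 H:4 O:1
  CH3 → C:1 H:3
Element totals:
  C: 9
  H: 20
  O: 3
Molecular formula: C9H20O3.
  M = 9(12.0) + 20(1.007825) + 3(15.994915)
    = 108.000000 + 20.156500 + 47.984745 = 176.141245

176.1412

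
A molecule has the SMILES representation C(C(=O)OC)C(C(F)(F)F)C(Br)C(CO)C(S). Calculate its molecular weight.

Atom tally by fragment:
  CH3OOCCH2 → C:3 H:5 O:2
  CH(CF3) → C:2 H:1 F:3
  CH(Br) → C:1 H:1 Br:1
  CH(CH2OH) → C:2 H:4 O:1
  CH2SH → C:1 H:3 S:1
Element totals:
  C: 9
  H: 14
  Br: 1
  F: 3
  O: 3
  S: 1
Molecular formula: C9H14BrF3O3S.
  M = 9(12.011) + 14(1.008) + 79.904 + 3(18.998) + 3(15.999) + 32.06
    = 108.099 + 14.112 + 79.904 + 56.994 + 47.997 + 32.060 = 339.166

339.17 g/mol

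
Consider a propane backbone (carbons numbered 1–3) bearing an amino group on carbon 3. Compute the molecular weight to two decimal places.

59.11 g/mol

Atom tally by fragment:
  CH3 → C:1 H:3
  CH2 → C:1 H:2
  CH2NH2 → C:1 H:4 N:1
Element totals:
  C: 3
  H: 9
  N: 1
Molecular formula: C3H9N.
  M = 3(12.011) + 9(1.008) + 14.007
    = 36.033 + 9.072 + 14.007 = 59.112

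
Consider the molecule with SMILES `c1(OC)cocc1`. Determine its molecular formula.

C5H6O2

Atom tally by fragment:
  furan ring core → C:4 H:4 O:1
  (− 1 ring H displaced by substituents)
  + OCH3 → C:1 H:3 O:1
Element totals:
  C: 5
  H: 6
  O: 2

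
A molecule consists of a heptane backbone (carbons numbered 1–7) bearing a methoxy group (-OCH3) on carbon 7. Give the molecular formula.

C8H18O

Atom tally by fragment:
  CH3 → C:1 H:3
  CH2 → C:1 H:2
  CH2 → C:1 H:2
  CH2 → C:1 H:2
  CH2 → C:1 H:2
  CH2 → C:1 H:2
  CH2OCH3 → C:2 H:5 O:1
Element totals:
  C: 8
  H: 18
  O: 1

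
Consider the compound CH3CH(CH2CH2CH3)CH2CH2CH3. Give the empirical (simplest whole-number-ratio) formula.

Element totals:
  C: 8
  H: 18
Molecular formula: C8H18.
gcd of subscripts = 2; dividing each by 2:
  C: 8/2 = 4
  H: 18/2 = 9

C4H9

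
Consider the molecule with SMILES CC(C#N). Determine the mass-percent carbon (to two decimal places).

Atom tally by fragment:
  CH3 → C:1 H:3
  CH2CN → C:2 H:2 N:1
Element totals:
  C: 3
  H: 5
  N: 1
Molecular formula: C3H5N.
Molar mass = 55.080 g/mol.
Mass from C: 3 × 12.011 = 36.033 g/mol.
%C = 36.033 / 55.080 × 100 = 65.42%.

65.42%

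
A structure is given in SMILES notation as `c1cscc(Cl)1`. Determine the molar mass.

Atom tally by fragment:
  thiophene ring core → C:4 H:4 S:1
  (− 1 ring H displaced by substituents)
  + Cl → Cl:1
Element totals:
  C: 4
  H: 3
  Cl: 1
  S: 1
Molecular formula: C4H3ClS.
  M = 4(12.011) + 3(1.008) + 35.45 + 32.06
    = 48.044 + 3.024 + 35.450 + 32.060 = 118.578

118.58 g/mol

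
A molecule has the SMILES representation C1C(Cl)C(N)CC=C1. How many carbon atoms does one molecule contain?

Atom tally by fragment:
  cyclohexene ring core → C:6 H:10
  (− 2 ring H displaced by substituents)
  + Cl → Cl:1
  + NH2 → N:1 H:2
Element totals:
  C: 6
  H: 10
  Cl: 1
  N: 1

6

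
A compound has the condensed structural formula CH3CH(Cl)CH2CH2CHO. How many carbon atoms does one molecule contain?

Element totals:
  C: 5
  H: 9
  Cl: 1
  O: 1

5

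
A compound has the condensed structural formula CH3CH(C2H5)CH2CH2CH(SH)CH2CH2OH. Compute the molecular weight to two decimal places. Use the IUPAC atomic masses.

176.32 g/mol

Atom tally by fragment:
  CH3 → C:1 H:3
  CH(C2H5) → C:3 H:6
  CH2 → C:1 H:2
  CH2 → C:1 H:2
  CH(SH) → C:1 H:2 S:1
  CH2 → C:1 H:2
  CH2OH → C:1 H:3 O:1
Element totals:
  C: 9
  H: 20
  O: 1
  S: 1
Molecular formula: C9H20OS.
  M = 9(12.011) + 20(1.008) + 15.999 + 32.06
    = 108.099 + 20.160 + 15.999 + 32.060 = 176.318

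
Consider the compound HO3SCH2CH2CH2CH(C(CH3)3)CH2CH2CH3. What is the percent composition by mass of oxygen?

20.31%

Atom tally by fragment:
  HO3SCH2 → C:1 H:3 S:1 O:3
  CH2 → C:1 H:2
  CH2 → C:1 H:2
  CH(C(CH3)3) → C:5 H:10
  CH2 → C:1 H:2
  CH2 → C:1 H:2
  CH3 → C:1 H:3
Element totals:
  C: 11
  H: 24
  O: 3
  S: 1
Molecular formula: C11H24O3S.
Molar mass = 236.370 g/mol.
Mass from O: 3 × 15.999 = 47.997 g/mol.
%O = 47.997 / 236.370 × 100 = 20.31%.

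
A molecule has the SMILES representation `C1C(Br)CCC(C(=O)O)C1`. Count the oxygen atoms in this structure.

Atom tally by fragment:
  cyclohexane ring core → C:6 H:12
  (− 2 ring H displaced by substituents)
  + Br → Br:1
  + COOH → C:1 H:1 O:2
Element totals:
  C: 7
  H: 11
  Br: 1
  O: 2

2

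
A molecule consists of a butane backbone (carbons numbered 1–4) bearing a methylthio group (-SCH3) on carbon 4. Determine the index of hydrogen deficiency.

0

Atom tally by fragment:
  CH3 → C:1 H:3
  CH2 → C:1 H:2
  CH2 → C:1 H:2
  CH2SCH3 → C:2 H:5 S:1
Element totals:
  C: 5
  H: 12
  S: 1
Molecular formula: C5H12S.
DoU = (2C + 2 + N − H − X) / 2 = (2·5 + 2 + 0 − 12 − 0) / 2 = 0.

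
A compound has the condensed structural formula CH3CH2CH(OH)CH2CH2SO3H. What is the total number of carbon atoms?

Atom tally by fragment:
  CH3 → C:1 H:3
  CH2 → C:1 H:2
  CH(OH) → C:1 H:2 O:1
  CH2 → C:1 H:2
  CH2SO3H → C:1 H:3 S:1 O:3
Element totals:
  C: 5
  H: 12
  O: 4
  S: 1

5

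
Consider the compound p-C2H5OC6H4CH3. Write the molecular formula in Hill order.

Element totals:
  C: 9
  H: 12
  O: 1

C9H12O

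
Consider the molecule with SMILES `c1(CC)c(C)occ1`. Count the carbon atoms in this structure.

7

Atom tally by fragment:
  furan ring core → C:4 H:4 O:1
  (− 2 ring H displaced by substituents)
  + C2H5 → C:2 H:5
  + CH3 → C:1 H:3
Element totals:
  C: 7
  H: 10
  O: 1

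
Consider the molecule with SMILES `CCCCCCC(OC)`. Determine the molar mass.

Atom tally by fragment:
  CH3 → C:1 H:3
  CH2 → C:1 H:2
  CH2 → C:1 H:2
  CH2 → C:1 H:2
  CH2 → C:1 H:2
  CH2 → C:1 H:2
  CH2OCH3 → C:2 H:5 O:1
Element totals:
  C: 8
  H: 18
  O: 1
Molecular formula: C8H18O.
  M = 8(12.011) + 18(1.008) + 15.999
    = 96.088 + 18.144 + 15.999 = 130.231

130.23 g/mol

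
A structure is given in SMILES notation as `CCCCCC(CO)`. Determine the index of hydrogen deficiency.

0

Atom tally by fragment:
  CH3 → C:1 H:3
  CH2 → C:1 H:2
  CH2 → C:1 H:2
  CH2 → C:1 H:2
  CH2 → C:1 H:2
  CH2CH2OH → C:2 H:5 O:1
Element totals:
  C: 7
  H: 16
  O: 1
Molecular formula: C7H16O.
DoU = (2C + 2 + N − H − X) / 2 = (2·7 + 2 + 0 − 16 − 0) / 2 = 0.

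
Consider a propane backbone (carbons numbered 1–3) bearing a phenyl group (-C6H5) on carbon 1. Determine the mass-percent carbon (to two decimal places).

89.94%

Atom tally by fragment:
  C6H5CH2 → C:7 H:7
  CH2 → C:1 H:2
  CH3 → C:1 H:3
Element totals:
  C: 9
  H: 12
Molecular formula: C9H12.
Molar mass = 120.195 g/mol.
Mass from C: 9 × 12.011 = 108.099 g/mol.
%C = 108.099 / 120.195 × 100 = 89.94%.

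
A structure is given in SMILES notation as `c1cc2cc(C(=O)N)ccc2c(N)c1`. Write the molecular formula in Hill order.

C11H10N2O

Atom tally by fragment:
  naphthalene ring system core → C:10 H:8
  (− 2 ring H displaced by substituents)
  + CONH2 → C:1 H:2 O:1 N:1
  + NH2 → N:1 H:2
Element totals:
  C: 11
  H: 10
  N: 2
  O: 1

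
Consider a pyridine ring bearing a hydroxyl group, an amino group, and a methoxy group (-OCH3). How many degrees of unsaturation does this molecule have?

4

Atom tally by fragment:
  pyridine ring core → C:5 H:5 N:1
  (− 3 ring H displaced by substituents)
  + OH → O:1 H:1
  + NH2 → N:1 H:2
  + OCH3 → C:1 H:3 O:1
Element totals:
  C: 6
  H: 8
  N: 2
  O: 2
Molecular formula: C6H8N2O2.
DoU = (2C + 2 + N − H − X) / 2 = (2·6 + 2 + 2 − 8 − 0) / 2 = 4.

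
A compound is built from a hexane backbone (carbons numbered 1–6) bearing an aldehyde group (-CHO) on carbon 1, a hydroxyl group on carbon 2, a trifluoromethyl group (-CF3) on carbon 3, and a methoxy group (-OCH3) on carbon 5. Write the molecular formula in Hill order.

Atom tally by fragment:
  OHCCH2 → C:2 H:3 O:1
  CH(OH) → C:1 H:2 O:1
  CH(CF3) → C:2 H:1 F:3
  CH2 → C:1 H:2
  CH(OCH3) → C:2 H:4 O:1
  CH3 → C:1 H:3
Element totals:
  C: 9
  H: 15
  F: 3
  O: 3

C9H15F3O3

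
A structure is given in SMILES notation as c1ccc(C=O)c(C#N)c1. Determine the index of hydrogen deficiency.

Atom tally by fragment:
  benzene ring core → C:6 H:6
  (− 2 ring H displaced by substituents)
  + CHO → C:1 H:1 O:1
  + CN → C:1 N:1
Element totals:
  C: 8
  H: 5
  N: 1
  O: 1
Molecular formula: C8H5NO.
DoU = (2C + 2 + N − H − X) / 2 = (2·8 + 2 + 1 − 5 − 0) / 2 = 7.

7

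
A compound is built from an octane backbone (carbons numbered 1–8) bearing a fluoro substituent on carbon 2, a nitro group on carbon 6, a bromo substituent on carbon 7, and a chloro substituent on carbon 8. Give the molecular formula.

Atom tally by fragment:
  CH3 → C:1 H:3
  CH(F) → C:1 H:1 F:1
  CH2 → C:1 H:2
  CH2 → C:1 H:2
  CH2 → C:1 H:2
  CH(NO2) → C:1 H:1 N:1 O:2
  CH(Br) → C:1 H:1 Br:1
  CH2Cl → C:1 H:2 Cl:1
Element totals:
  C: 8
  H: 14
  Br: 1
  Cl: 1
  F: 1
  N: 1
  O: 2

C8H14BrClFNO2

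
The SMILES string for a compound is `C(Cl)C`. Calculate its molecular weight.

64.51 g/mol

Atom tally by fragment:
  ClCH2 → C:1 H:2 Cl:1
  CH3 → C:1 H:3
Element totals:
  C: 2
  H: 5
  Cl: 1
Molecular formula: C2H5Cl.
  M = 2(12.011) + 5(1.008) + 35.45
    = 24.022 + 5.040 + 35.450 = 64.512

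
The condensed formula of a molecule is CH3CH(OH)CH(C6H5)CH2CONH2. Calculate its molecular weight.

Atom tally by fragment:
  CH3 → C:1 H:3
  CH(OH) → C:1 H:2 O:1
  CH(C6H5) → C:7 H:6
  CH2CONH2 → C:2 H:4 O:1 N:1
Element totals:
  C: 11
  H: 15
  N: 1
  O: 2
Molecular formula: C11H15NO2.
  M = 11(12.011) + 15(1.008) + 14.007 + 2(15.999)
    = 132.121 + 15.120 + 14.007 + 31.998 = 193.246

193.25 g/mol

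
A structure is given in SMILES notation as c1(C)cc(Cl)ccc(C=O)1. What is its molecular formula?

C8H7ClO

Atom tally by fragment:
  benzene ring core → C:6 H:6
  (− 3 ring H displaced by substituents)
  + CH3 → C:1 H:3
  + Cl → Cl:1
  + CHO → C:1 H:1 O:1
Element totals:
  C: 8
  H: 7
  Cl: 1
  O: 1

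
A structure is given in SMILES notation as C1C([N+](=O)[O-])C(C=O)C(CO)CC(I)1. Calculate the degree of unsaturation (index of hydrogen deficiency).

Atom tally by fragment:
  cyclohexane ring core → C:6 H:12
  (− 4 ring H displaced by substituents)
  + NO2 → N:1 O:2
  + CHO → C:1 H:1 O:1
  + CH2OH → C:1 H:3 O:1
  + I → I:1
Element totals:
  C: 8
  H: 12
  I: 1
  N: 1
  O: 4
Molecular formula: C8H12INO4.
DoU = (2C + 2 + N − H − X) / 2 = (2·8 + 2 + 1 − 12 − 1) / 2 = 3.

3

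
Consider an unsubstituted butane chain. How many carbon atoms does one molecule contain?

Atom tally by fragment:
  CH3 → C:1 H:3
  CH2 → C:1 H:2
  CH2 → C:1 H:2
  CH3 → C:1 H:3
Element totals:
  C: 4
  H: 10

4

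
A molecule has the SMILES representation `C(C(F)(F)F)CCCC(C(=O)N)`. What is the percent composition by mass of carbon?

45.90%

Atom tally by fragment:
  F3CCH2 → C:2 H:2 F:3
  CH2 → C:1 H:2
  CH2 → C:1 H:2
  CH2 → C:1 H:2
  CH2CONH2 → C:2 H:4 O:1 N:1
Element totals:
  C: 7
  H: 12
  F: 3
  N: 1
  O: 1
Molecular formula: C7H12F3NO.
Molar mass = 183.173 g/mol.
Mass from C: 7 × 12.011 = 84.077 g/mol.
%C = 84.077 / 183.173 × 100 = 45.90%.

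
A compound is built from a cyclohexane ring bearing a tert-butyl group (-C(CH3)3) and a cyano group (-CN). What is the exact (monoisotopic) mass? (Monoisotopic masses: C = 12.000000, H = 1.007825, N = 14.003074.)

Atom tally by fragment:
  cyclohexane ring core → C:6 H:12
  (− 2 ring H displaced by substituents)
  + C(CH3)3 → C:4 H:9
  + CN → C:1 N:1
Element totals:
  C: 11
  H: 19
  N: 1
Molecular formula: C11H19N.
  M = 11(12.0) + 19(1.007825) + 14.003074
    = 132.000000 + 19.148675 + 14.003074 = 165.151749

165.1517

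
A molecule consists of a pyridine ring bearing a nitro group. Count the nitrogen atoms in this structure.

Atom tally by fragment:
  pyridine ring core → C:5 H:5 N:1
  (− 1 ring H displaced by substituents)
  + NO2 → N:1 O:2
Element totals:
  C: 5
  H: 4
  N: 2
  O: 2

2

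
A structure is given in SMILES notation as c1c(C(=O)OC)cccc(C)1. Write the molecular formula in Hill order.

Atom tally by fragment:
  benzene ring core → C:6 H:6
  (− 2 ring H displaced by substituents)
  + COOCH3 → C:2 H:3 O:2
  + CH3 → C:1 H:3
Element totals:
  C: 9
  H: 10
  O: 2

C9H10O2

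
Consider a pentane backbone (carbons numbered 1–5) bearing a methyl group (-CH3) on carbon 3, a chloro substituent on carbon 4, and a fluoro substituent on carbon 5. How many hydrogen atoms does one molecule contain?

12

Atom tally by fragment:
  CH3 → C:1 H:3
  CH2 → C:1 H:2
  CH(CH3) → C:2 H:4
  CH(Cl) → C:1 H:1 Cl:1
  CH2F → C:1 H:2 F:1
Element totals:
  C: 6
  H: 12
  Cl: 1
  F: 1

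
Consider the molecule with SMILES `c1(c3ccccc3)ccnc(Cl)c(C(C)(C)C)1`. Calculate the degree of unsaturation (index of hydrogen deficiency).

8

Atom tally by fragment:
  pyridine ring core → C:5 H:5 N:1
  (− 3 ring H displaced by substituents)
  + C6H5 → C:6 H:5
  + Cl → Cl:1
  + C(CH3)3 → C:4 H:9
Element totals:
  C: 15
  H: 16
  Cl: 1
  N: 1
Molecular formula: C15H16ClN.
DoU = (2C + 2 + N − H − X) / 2 = (2·15 + 2 + 1 − 16 − 1) / 2 = 8.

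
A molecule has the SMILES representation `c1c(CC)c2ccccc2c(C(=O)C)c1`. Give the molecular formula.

C14H14O

Atom tally by fragment:
  naphthalene ring system core → C:10 H:8
  (− 2 ring H displaced by substituents)
  + C2H5 → C:2 H:5
  + COCH3 → C:2 H:3 O:1
Element totals:
  C: 14
  H: 14
  O: 1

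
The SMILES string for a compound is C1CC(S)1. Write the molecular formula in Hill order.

Atom tally by fragment:
  cyclopropane ring core → C:3 H:6
  (− 1 ring H displaced by substituents)
  + SH → S:1 H:1
Element totals:
  C: 3
  H: 6
  S: 1

C3H6S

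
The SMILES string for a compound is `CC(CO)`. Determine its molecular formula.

C3H8O

Atom tally by fragment:
  CH3 → C:1 H:3
  CH2CH2OH → C:2 H:5 O:1
Element totals:
  C: 3
  H: 8
  O: 1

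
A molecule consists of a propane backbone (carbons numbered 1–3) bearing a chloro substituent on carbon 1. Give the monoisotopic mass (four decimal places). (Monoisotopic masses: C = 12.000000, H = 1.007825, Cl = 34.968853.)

78.0236

Atom tally by fragment:
  ClCH2 → C:1 H:2 Cl:1
  CH2 → C:1 H:2
  CH3 → C:1 H:3
Element totals:
  C: 3
  H: 7
  Cl: 1
Molecular formula: C3H7Cl.
  M = 3(12.0) + 7(1.007825) + 34.968853
    = 36.000000 + 7.054775 + 34.968853 = 78.023628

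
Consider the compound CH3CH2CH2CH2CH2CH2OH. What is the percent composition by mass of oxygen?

15.66%

Element totals:
  C: 6
  H: 14
  O: 1
Molecular formula: C6H14O.
Molar mass = 102.177 g/mol.
Mass from O: 1 × 15.999 = 15.999 g/mol.
%O = 15.999 / 102.177 × 100 = 15.66%.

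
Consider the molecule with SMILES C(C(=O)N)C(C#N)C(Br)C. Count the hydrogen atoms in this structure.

Atom tally by fragment:
  H2NOCCH2 → C:2 H:4 O:1 N:1
  CH(CN) → C:2 H:1 N:1
  CH(Br) → C:1 H:1 Br:1
  CH3 → C:1 H:3
Element totals:
  C: 6
  H: 9
  Br: 1
  N: 2
  O: 1

9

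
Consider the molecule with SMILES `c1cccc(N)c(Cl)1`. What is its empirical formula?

C6H6ClN

Atom tally by fragment:
  benzene ring core → C:6 H:6
  (− 2 ring H displaced by substituents)
  + NH2 → N:1 H:2
  + Cl → Cl:1
Element totals:
  C: 6
  H: 6
  Cl: 1
  N: 1
Molecular formula: C6H6ClN.
gcd of subscripts (6, 1, 6, 1) = 1, so the empirical formula equals the molecular formula.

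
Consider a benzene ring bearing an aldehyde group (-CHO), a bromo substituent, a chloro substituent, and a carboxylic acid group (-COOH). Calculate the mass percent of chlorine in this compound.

13.45%

Atom tally by fragment:
  benzene ring core → C:6 H:6
  (− 4 ring H displaced by substituents)
  + CHO → C:1 H:1 O:1
  + Br → Br:1
  + Cl → Cl:1
  + COOH → C:1 H:1 O:2
Element totals:
  C: 8
  H: 4
  Br: 1
  Cl: 1
  O: 3
Molecular formula: C8H4BrClO3.
Molar mass = 263.471 g/mol.
Mass from Cl: 1 × 35.45 = 35.450 g/mol.
%Cl = 35.450 / 263.471 × 100 = 13.45%.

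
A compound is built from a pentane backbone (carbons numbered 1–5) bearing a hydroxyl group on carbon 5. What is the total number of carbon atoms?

Atom tally by fragment:
  CH3 → C:1 H:3
  CH2 → C:1 H:2
  CH2 → C:1 H:2
  CH2 → C:1 H:2
  CH2OH → C:1 H:3 O:1
Element totals:
  C: 5
  H: 12
  O: 1

5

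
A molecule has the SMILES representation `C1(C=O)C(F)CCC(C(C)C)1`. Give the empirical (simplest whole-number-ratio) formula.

C9H15FO

Atom tally by fragment:
  cyclopentane ring core → C:5 H:10
  (− 3 ring H displaced by substituents)
  + CHO → C:1 H:1 O:1
  + F → F:1
  + CH(CH3)2 → C:3 H:7
Element totals:
  C: 9
  H: 15
  F: 1
  O: 1
Molecular formula: C9H15FO.
gcd of subscripts (9, 1, 15, 1) = 1, so the empirical formula equals the molecular formula.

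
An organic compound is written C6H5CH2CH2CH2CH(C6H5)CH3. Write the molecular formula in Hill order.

Element totals:
  C: 17
  H: 20

C17H20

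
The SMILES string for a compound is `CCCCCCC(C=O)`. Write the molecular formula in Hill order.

Atom tally by fragment:
  CH3 → C:1 H:3
  CH2 → C:1 H:2
  CH2 → C:1 H:2
  CH2 → C:1 H:2
  CH2 → C:1 H:2
  CH2 → C:1 H:2
  CH2CHO → C:2 H:3 O:1
Element totals:
  C: 8
  H: 16
  O: 1

C8H16O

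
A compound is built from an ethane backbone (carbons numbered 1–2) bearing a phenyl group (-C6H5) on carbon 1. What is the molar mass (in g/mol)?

106.17 g/mol

Atom tally by fragment:
  C6H5CH2 → C:7 H:7
  CH3 → C:1 H:3
Element totals:
  C: 8
  H: 10
Molecular formula: C8H10.
  M = 8(12.011) + 10(1.008)
    = 96.088 + 10.080 = 106.168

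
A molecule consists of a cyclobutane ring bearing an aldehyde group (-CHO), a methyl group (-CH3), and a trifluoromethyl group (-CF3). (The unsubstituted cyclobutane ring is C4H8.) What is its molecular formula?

C7H9F3O

Atom tally by fragment:
  cyclobutane ring core → C:4 H:8
  (− 3 ring H displaced by substituents)
  + CHO → C:1 H:1 O:1
  + CH3 → C:1 H:3
  + CF3 → C:1 F:3
Element totals:
  C: 7
  H: 9
  F: 3
  O: 1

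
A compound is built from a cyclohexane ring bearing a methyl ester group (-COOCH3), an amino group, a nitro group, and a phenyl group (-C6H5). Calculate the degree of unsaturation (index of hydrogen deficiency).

7

Atom tally by fragment:
  cyclohexane ring core → C:6 H:12
  (− 4 ring H displaced by substituents)
  + COOCH3 → C:2 H:3 O:2
  + NH2 → N:1 H:2
  + NO2 → N:1 O:2
  + C6H5 → C:6 H:5
Element totals:
  C: 14
  H: 18
  N: 2
  O: 4
Molecular formula: C14H18N2O4.
DoU = (2C + 2 + N − H − X) / 2 = (2·14 + 2 + 2 − 18 − 0) / 2 = 7.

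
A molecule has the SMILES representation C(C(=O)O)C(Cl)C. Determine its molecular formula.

Atom tally by fragment:
  HOOCCH2 → C:2 H:3 O:2
  CH(Cl) → C:1 H:1 Cl:1
  CH3 → C:1 H:3
Element totals:
  C: 4
  H: 7
  Cl: 1
  O: 2

C4H7ClO2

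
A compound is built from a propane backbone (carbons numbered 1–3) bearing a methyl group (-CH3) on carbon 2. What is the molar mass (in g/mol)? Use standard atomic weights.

Atom tally by fragment:
  CH3 → C:1 H:3
  CH(CH3) → C:2 H:4
  CH3 → C:1 H:3
Element totals:
  C: 4
  H: 10
Molecular formula: C4H10.
  M = 4(12.011) + 10(1.008)
    = 48.044 + 10.080 = 58.124

58.12 g/mol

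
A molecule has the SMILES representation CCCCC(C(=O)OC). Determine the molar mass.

Atom tally by fragment:
  CH3 → C:1 H:3
  CH2 → C:1 H:2
  CH2 → C:1 H:2
  CH2 → C:1 H:2
  CH2COOCH3 → C:3 H:5 O:2
Element totals:
  C: 7
  H: 14
  O: 2
Molecular formula: C7H14O2.
  M = 7(12.011) + 14(1.008) + 2(15.999)
    = 84.077 + 14.112 + 31.998 = 130.187

130.19 g/mol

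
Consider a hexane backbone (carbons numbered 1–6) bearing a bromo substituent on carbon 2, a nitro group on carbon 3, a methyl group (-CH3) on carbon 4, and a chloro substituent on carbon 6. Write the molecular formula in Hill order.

Atom tally by fragment:
  CH3 → C:1 H:3
  CH(Br) → C:1 H:1 Br:1
  CH(NO2) → C:1 H:1 N:1 O:2
  CH(CH3) → C:2 H:4
  CH2 → C:1 H:2
  CH2Cl → C:1 H:2 Cl:1
Element totals:
  C: 7
  H: 13
  Br: 1
  Cl: 1
  N: 1
  O: 2

C7H13BrClNO2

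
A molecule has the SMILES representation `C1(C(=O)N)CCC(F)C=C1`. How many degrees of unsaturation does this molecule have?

3

Atom tally by fragment:
  cyclohexene ring core → C:6 H:10
  (− 2 ring H displaced by substituents)
  + CONH2 → C:1 H:2 O:1 N:1
  + F → F:1
Element totals:
  C: 7
  H: 10
  F: 1
  N: 1
  O: 1
Molecular formula: C7H10FNO.
DoU = (2C + 2 + N − H − X) / 2 = (2·7 + 2 + 1 − 10 − 1) / 2 = 3.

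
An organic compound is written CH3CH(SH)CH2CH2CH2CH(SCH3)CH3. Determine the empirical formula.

C4H9S

Atom tally by fragment:
  CH3 → C:1 H:3
  CH(SH) → C:1 H:2 S:1
  CH2 → C:1 H:2
  CH2 → C:1 H:2
  CH2 → C:1 H:2
  CH(SCH3) → C:2 H:4 S:1
  CH3 → C:1 H:3
Element totals:
  C: 8
  H: 18
  S: 2
Molecular formula: C8H18S2.
gcd of subscripts = 2; dividing each by 2:
  C: 8/2 = 4
  H: 18/2 = 9
  S: 2/2 = 1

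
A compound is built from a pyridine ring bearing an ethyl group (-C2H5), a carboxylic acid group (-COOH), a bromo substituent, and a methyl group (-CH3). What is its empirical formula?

C9H10BrNO2

Atom tally by fragment:
  pyridine ring core → C:5 H:5 N:1
  (− 4 ring H displaced by substituents)
  + C2H5 → C:2 H:5
  + COOH → C:1 H:1 O:2
  + Br → Br:1
  + CH3 → C:1 H:3
Element totals:
  C: 9
  H: 10
  Br: 1
  N: 1
  O: 2
Molecular formula: C9H10BrNO2.
gcd of subscripts (1, 9, 10, 1, 2) = 1, so the empirical formula equals the molecular formula.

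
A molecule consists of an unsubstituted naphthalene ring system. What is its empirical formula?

Atom tally by fragment:
  naphthalene ring system core → C:10 H:8
Element totals:
  C: 10
  H: 8
Molecular formula: C10H8.
gcd of subscripts = 2; dividing each by 2:
  C: 10/2 = 5
  H: 8/2 = 4

C5H4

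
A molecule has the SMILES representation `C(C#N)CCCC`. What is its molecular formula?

Atom tally by fragment:
  NCCH2 → C:2 H:2 N:1
  CH2 → C:1 H:2
  CH2 → C:1 H:2
  CH2 → C:1 H:2
  CH3 → C:1 H:3
Element totals:
  C: 6
  H: 11
  N: 1

C6H11N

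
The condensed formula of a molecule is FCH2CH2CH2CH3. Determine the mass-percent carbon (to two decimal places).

Atom tally by fragment:
  FCH2 → C:1 H:2 F:1
  CH2 → C:1 H:2
  CH2 → C:1 H:2
  CH3 → C:1 H:3
Element totals:
  C: 4
  H: 9
  F: 1
Molecular formula: C4H9F.
Molar mass = 76.114 g/mol.
Mass from C: 4 × 12.011 = 48.044 g/mol.
%C = 48.044 / 76.114 × 100 = 63.12%.

63.12%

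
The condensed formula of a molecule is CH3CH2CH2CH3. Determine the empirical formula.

Atom tally by fragment:
  CH3 → C:1 H:3
  CH2 → C:1 H:2
  CH2 → C:1 H:2
  CH3 → C:1 H:3
Element totals:
  C: 4
  H: 10
Molecular formula: C4H10.
gcd of subscripts = 2; dividing each by 2:
  C: 4/2 = 2
  H: 10/2 = 5

C2H5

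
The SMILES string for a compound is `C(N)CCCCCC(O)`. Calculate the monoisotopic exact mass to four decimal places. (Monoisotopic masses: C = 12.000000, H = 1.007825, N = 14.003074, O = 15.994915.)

Atom tally by fragment:
  H2NCH2 → C:1 H:4 N:1
  CH2 → C:1 H:2
  CH2 → C:1 H:2
  CH2 → C:1 H:2
  CH2 → C:1 H:2
  CH2 → C:1 H:2
  CH2OH → C:1 H:3 O:1
Element totals:
  C: 7
  H: 17
  N: 1
  O: 1
Molecular formula: C7H17NO.
  M = 7(12.0) + 17(1.007825) + 14.003074 + 15.994915
    = 84.000000 + 17.133025 + 14.003074 + 15.994915 = 131.131014

131.1310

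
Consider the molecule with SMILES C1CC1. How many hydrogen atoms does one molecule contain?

Atom tally by fragment:
  cyclopropane ring core → C:3 H:6
Element totals:
  C: 3
  H: 6

6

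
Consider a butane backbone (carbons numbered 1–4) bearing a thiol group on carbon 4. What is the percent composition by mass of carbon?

53.27%

Atom tally by fragment:
  CH3 → C:1 H:3
  CH2 → C:1 H:2
  CH2 → C:1 H:2
  CH2SH → C:1 H:3 S:1
Element totals:
  C: 4
  H: 10
  S: 1
Molecular formula: C4H10S.
Molar mass = 90.184 g/mol.
Mass from C: 4 × 12.011 = 48.044 g/mol.
%C = 48.044 / 90.184 × 100 = 53.27%.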